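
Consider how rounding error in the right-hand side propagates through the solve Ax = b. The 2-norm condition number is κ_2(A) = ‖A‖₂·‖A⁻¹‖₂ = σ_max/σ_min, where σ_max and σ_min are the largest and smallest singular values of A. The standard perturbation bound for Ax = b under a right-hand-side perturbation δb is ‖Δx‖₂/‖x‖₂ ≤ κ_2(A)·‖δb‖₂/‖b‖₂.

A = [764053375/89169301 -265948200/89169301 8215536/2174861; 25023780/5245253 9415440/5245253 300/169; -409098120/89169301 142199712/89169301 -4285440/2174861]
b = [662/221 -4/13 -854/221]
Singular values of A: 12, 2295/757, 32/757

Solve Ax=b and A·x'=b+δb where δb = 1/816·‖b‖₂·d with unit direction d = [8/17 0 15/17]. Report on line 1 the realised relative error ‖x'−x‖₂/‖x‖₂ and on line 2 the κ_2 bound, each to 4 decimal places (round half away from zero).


0.0030
0.3479

σ_max = 12, σ_min = 32/757
κ_2(A) = 12 / (32/757) = 283.8750
κ_2(A)·‖δb‖/‖b‖ = 0.3479
solve Ax = b  →  x = [17.9087 -4.7056 -43.5449]
‖b‖₂ = 4.8990 and ‖x‖₂ = 47.3183
Δx = A⁻¹·δb where δb = 1/816·4.8990·d; ‖Δx‖ = 0.1420
dividing the unrounded norms, ‖Δx‖/‖x‖ = 0.0030
so the bound overstates the realised error by a factor of ≈ 115.9056 (computed from the unrounded values)


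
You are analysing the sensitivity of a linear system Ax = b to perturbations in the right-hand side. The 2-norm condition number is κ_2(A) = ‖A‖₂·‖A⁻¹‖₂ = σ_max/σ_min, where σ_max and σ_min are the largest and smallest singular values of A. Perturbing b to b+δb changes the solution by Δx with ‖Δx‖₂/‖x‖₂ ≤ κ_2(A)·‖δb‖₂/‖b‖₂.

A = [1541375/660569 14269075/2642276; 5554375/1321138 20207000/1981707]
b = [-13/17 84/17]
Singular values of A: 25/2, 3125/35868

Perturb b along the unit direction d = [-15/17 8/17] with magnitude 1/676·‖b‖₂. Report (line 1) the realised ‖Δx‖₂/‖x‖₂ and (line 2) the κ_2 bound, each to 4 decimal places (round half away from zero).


from the listed singular values, σ₁ = 25/2, σ_n = 3125/35868
condition number: (25/2) ÷ (3125/35868) = 143.4720
worst-case relative error ≤ 143.4720 × 1/676 = 0.2122
solve Ax = b  →  x = [-31.6615 13.5390]
2-norm of b is 5.0000; of x, 34.4348
with δb = [-0.0065 0.0035], A·Δx = δb → ‖Δx‖ = 0.0849
relative error = 0.0025
realised/bound (from unrounded values) ≈ 0.0116

0.0025
0.2122


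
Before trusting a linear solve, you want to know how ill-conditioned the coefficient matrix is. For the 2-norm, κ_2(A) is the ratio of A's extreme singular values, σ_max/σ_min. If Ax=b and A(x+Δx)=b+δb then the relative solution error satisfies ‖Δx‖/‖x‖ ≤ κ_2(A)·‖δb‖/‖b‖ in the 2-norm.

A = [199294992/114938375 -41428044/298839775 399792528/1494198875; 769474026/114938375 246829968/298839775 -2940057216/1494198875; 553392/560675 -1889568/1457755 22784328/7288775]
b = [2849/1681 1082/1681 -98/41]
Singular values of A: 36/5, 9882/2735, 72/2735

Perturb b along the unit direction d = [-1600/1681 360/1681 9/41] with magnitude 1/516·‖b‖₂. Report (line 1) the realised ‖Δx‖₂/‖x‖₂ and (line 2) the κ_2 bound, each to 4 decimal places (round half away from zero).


from the listed singular values, σ₁ = 36/5, σ_n = 72/2735
κ_2(A) = (36/5) / (72/2735) = 273.5000
bound on ‖Δx‖/‖x‖: κ·ε = 273.5000·1/516 = 0.5300
solve Ax = b  →  x = [-0.0217 -69.9089 -29.7465]
‖b‖ = 3.0000, ‖x‖ = 75.9744
δb = ε·‖b‖·d = [-0.0055 0.0012 0.0013]; solving A·Δx = δb gives ‖Δx‖ = 0.2208
realised ‖Δx‖/‖x‖ = 0.0029
realised/bound (from unrounded values) ≈ 0.0055

0.0029
0.5300


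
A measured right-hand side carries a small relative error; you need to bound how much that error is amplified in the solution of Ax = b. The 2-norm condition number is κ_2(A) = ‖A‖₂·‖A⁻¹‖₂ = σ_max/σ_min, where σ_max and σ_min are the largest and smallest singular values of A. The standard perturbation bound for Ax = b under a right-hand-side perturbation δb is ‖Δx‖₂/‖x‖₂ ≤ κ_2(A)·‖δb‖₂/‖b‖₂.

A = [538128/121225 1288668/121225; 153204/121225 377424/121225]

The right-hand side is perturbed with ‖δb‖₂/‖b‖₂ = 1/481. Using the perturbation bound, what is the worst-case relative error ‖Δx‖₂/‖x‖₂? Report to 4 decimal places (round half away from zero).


0.7755

AᵀA = [500885136/23512801 1202065920/23512801; 1202065920/23512801 2884982544/23512801]; tr = 20034720/139129, det = 20736/139129
solving λ² − 20034720/139129·λ + 20736/139129 = 0 gives λ = 144, 144/139129
κ = σ_max/σ_min = 12/(12/373) = 373.0000
worst-case relative error ≤ 373.0000 × 1/481 = 0.7755


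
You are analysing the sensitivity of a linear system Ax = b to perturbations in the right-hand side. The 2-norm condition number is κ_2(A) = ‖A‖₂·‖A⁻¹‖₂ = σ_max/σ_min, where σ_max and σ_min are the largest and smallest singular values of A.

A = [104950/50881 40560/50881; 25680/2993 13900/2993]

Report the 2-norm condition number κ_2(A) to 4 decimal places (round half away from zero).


form AᵀA = [119928100/1540081 63900000/1540081; 63900000/1540081 34195600/1540081] with trace 533300/5329 and determinant 40000/5329
char-poly roots: 100 and 400/5329
κ_2(A) = √(λ_max/λ_min) = √(100 / (400/5329)) = 36.5000

36.5000


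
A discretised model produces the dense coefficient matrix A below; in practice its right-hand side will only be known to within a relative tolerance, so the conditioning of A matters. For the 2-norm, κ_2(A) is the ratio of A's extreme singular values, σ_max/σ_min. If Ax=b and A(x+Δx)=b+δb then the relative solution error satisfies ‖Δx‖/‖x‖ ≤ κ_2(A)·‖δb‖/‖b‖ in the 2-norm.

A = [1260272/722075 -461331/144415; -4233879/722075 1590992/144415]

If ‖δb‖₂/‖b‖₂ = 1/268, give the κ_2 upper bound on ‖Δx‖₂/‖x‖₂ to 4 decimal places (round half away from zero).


1.2679

form AᵀA = [31222427041/834227689 -58539761280/834227689; -58539761280/834227689 109763273425/834227689] with trace 487839794/2886601 and determinant 714025/2886601
eigenvalues of AᵀA: λ = (tr ± √(tr²−4·det))/2 = 169, 4225/2886601
σ_max=√169=13, σ_min=√(4225/2886601)=(65/1699) → κ = 339.8000
κ_2(A)·‖δb‖/‖b‖ = 1.2679


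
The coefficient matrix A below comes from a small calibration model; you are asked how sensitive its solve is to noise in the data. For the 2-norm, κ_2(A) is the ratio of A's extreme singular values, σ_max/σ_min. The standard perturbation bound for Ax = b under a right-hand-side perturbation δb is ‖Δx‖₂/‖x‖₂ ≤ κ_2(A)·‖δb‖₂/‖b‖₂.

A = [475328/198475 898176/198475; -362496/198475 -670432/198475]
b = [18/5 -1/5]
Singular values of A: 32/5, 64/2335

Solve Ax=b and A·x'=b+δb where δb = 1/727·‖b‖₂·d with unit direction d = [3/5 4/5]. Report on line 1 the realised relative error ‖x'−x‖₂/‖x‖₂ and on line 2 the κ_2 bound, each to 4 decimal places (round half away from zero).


0.0025
0.3212

from the listed singular values, σ₁ = 32/5, σ_n = 64/2335
condition number: (32/5) ÷ (64/2335) = 233.5000
bound on ‖Δx‖/‖x‖: κ·ε = 233.5000·1/727 = 0.3212
solve Ax = b  →  x = [-64.1636 34.7518]
‖b‖ = 3.6056, ‖x‖ = 72.9703
re-solving with b+δb shifts x by Δx of norm 0.1809
dividing the unrounded norms, ‖Δx‖/‖x‖ = 0.0025
realised/bound (from unrounded values) ≈ 0.0077


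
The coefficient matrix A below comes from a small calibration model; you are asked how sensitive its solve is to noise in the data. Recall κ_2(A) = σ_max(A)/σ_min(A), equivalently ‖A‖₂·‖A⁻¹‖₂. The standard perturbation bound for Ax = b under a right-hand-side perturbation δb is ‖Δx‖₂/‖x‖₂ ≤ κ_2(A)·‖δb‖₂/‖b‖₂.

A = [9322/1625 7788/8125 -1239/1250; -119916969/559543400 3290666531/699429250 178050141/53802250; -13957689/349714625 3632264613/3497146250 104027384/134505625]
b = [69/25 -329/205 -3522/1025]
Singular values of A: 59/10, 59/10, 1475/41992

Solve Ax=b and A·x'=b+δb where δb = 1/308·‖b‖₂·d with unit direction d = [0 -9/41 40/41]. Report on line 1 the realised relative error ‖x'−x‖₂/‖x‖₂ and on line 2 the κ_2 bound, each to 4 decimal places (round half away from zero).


0.0051
0.5454

σ_max = 59/10, σ_min = 1475/41992
condition number: (59/10) ÷ (1475/41992) = 167.9680
κ_2(A)·‖δb‖/‖b‖ = 0.5454
solve Ax = b  →  x = [-19.2401 47.0575 -68.6311]
2-norm of b is 4.6904; of x, 85.4096
with δb = [0.0000 -0.0033 0.0149], A·Δx = δb → ‖Δx‖ = 0.4335
dividing the unrounded norms, ‖Δx‖/‖x‖ = 0.0051
realised/bound (from unrounded values) ≈ 0.0093


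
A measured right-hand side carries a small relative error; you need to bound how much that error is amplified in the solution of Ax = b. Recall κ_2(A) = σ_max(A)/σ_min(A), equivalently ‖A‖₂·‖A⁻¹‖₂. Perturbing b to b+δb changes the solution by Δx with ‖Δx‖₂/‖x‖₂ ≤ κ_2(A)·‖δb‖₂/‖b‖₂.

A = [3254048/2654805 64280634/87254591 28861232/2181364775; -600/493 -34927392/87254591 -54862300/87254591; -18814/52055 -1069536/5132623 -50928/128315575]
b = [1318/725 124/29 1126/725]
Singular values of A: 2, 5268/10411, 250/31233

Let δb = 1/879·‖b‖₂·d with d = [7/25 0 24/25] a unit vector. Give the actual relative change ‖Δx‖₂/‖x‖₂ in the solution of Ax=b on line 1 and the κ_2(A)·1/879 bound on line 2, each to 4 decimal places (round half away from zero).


σ_max = 2, σ_min = 250/31233
condition number: 2 ÷ (250/31233) = 249.8640
worst-case relative error ≤ 249.8640 × 1/879 = 0.2843
solve Ax = b  →  x = [-118.4654 197.8356 96.5532]
‖b‖₂ = 4.8990 and ‖x‖₂ = 249.9910
re-solving with b+δb shifts x by Δx of norm 0.6963
realised ‖Δx‖/‖x‖ = 0.0028
so the bound overstates the realised error by a factor of ≈ 102.0584 (computed from the unrounded values)

0.0028
0.2843


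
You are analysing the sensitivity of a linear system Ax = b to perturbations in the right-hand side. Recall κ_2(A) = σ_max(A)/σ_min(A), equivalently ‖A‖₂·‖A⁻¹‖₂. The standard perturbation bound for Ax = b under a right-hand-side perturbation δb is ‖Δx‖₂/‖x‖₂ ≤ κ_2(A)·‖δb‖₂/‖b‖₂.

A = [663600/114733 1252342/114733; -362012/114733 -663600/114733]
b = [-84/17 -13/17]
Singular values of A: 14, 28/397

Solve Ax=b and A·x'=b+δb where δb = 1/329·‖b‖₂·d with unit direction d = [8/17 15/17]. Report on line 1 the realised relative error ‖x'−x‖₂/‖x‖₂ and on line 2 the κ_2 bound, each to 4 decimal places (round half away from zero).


largest singular value 14, smallest 28/397
κ = σ_max/σ_min = 14/(28/397) = 198.5000
perturbation bound = 198.5000·1/329 = 0.6033
solve Ax = b  →  x = [37.3971 -20.2689]
‖b‖₂ = 5.0000 and ‖x‖₂ = 42.5367
Δx = A⁻¹·δb where δb = 1/329·5.0000·d; ‖Δx‖ = 0.2155
dividing the unrounded norms, ‖Δx‖/‖x‖ = 0.0051
tightness: 0.0051 against a bound of 0.6033 (unrounded ratio ≈ 0.0084)

0.0051
0.6033


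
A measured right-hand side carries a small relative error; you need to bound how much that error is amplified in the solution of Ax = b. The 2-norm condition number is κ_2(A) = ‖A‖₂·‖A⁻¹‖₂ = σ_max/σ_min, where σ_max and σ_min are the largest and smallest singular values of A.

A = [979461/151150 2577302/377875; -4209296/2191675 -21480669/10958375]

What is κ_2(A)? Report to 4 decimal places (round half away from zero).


241.8400

M = AᵀA = [1404289391281/30742011556 1843063569711/38427514445; 1843063569711/38427514445 9676399247389/192137572225]. tr(M)=87767933141/913852900, det(M)=5764801/36554116
λ_max, λ_min = (87767933141/913852900 ± √7702683269831868835881/835127122838410000)/2 = 2401/25, 60025/36554116
κ_2(A) = √(λ_max/λ_min) = √((2401/25) / (60025/36554116)) = 241.8400


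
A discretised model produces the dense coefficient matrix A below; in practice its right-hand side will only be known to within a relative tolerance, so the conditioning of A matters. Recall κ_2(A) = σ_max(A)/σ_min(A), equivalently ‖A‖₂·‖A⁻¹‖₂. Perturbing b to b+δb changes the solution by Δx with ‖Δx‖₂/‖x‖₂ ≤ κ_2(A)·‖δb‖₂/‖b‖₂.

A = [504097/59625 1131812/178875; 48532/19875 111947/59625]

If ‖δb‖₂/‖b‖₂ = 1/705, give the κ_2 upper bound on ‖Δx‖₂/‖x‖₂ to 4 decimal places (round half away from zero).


0.4060

M = AᵀA = [440499169/5688225 991104224/17064675; 991104224/17064675 2230060129/51194025]. tr(M)=247782106/2047761, det(M)=366025/2047761
eigenvalues of AᵀA: λ = (tr ± √(tr²−4·det))/2 = 121, 3025/2047761
κ_2(A) = √(λ_max/λ_min) = √(121 / (3025/2047761)) = 286.2000
bound on ‖Δx‖/‖x‖: κ·ε = 286.2000·1/705 = 0.4060


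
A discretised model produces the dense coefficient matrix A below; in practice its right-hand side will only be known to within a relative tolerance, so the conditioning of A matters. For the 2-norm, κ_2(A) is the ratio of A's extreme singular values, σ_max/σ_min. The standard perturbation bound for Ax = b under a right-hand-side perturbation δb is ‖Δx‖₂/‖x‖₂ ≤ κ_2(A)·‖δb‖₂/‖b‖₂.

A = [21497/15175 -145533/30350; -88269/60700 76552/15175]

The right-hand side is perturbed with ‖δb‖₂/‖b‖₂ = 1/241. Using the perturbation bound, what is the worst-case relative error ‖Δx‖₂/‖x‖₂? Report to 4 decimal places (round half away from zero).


1.2593

AᵀA = [3037070501/736898000 -1301421429/92112250; -1301421429/92112250 8924137781/184224500]; tr = 309868973/5895184, det = 707281/23580736
eigenvalues of AᵀA: λ = (tr ± √(tr²−4·det))/2 = 841/16, 841/1473796
so κ_2 = √((841/16) / (841/1473796)) = 303.5000
bound on ‖Δx‖/‖x‖: κ·ε = 303.5000·1/241 = 1.2593


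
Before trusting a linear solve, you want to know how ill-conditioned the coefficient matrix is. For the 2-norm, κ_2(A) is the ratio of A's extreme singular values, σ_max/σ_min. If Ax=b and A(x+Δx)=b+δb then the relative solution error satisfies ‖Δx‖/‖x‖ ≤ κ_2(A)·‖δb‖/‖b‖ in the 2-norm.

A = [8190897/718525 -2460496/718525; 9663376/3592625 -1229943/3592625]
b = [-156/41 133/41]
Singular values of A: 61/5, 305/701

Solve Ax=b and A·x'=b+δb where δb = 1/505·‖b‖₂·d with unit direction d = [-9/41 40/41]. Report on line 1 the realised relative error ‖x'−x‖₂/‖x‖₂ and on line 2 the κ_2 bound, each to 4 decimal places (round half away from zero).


σ_max = 61/5, σ_min = 305/701
condition number: (61/5) ÷ (305/701) = 28.0400
worst-case relative error ≤ 28.0400 × 1/505 = 0.0555
solve Ax = b  →  x = [2.3381 8.8946]
2-norm of b is 5.0000; of x, 9.1967
Δx = A⁻¹·δb where δb = 1/505·5.0000·d; ‖Δx‖ = 0.0228
realised ‖Δx‖/‖x‖ = 0.0025
so the bound overstates the realised error by a factor of ≈ 22.4400 (computed from the unrounded values)

0.0025
0.0555


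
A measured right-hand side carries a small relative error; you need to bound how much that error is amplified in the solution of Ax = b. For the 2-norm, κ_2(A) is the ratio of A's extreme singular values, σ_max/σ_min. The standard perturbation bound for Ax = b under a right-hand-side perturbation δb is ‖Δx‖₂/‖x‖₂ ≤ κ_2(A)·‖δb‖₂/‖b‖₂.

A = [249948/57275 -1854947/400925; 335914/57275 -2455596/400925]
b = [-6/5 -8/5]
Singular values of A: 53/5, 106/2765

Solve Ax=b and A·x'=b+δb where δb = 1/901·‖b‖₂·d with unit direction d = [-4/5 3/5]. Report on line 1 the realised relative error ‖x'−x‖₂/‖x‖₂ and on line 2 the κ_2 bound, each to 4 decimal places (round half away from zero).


σ_max = 53/5, σ_min = 106/2765
κ_2(A) = (53/5) / (106/2765) = 276.5000
bound on ‖Δx‖/‖x‖: κ·ε = 276.5000·1/901 = 0.3069
solve Ax = b  →  x = [-0.1301 0.1366]
2-norm of b is 2.0000; of x, 0.1887
Δx = A⁻¹·δb where δb = 1/901·2.0000·d; ‖Δx‖ = 0.0579
realised ‖Δx‖/‖x‖ = 0.3069
so the bound is sharp here: realised error equals the bound

0.3069
0.3069


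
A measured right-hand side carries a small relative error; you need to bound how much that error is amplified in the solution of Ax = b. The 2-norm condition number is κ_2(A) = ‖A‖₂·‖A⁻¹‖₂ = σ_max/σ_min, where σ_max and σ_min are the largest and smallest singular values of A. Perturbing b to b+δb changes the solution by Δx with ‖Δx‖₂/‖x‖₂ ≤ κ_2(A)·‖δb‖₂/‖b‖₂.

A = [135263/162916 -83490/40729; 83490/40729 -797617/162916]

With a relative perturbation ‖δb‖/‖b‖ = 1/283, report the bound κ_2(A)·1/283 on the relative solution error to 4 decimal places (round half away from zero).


0.8516

M = AᵀA = [768197401/157051024 -115216200/9815689; -115216200/9815689 4424391481/157051024]. tr(M)=15362689/464648, det(M)=279841/14868736
λ_max, λ_min = (15362689/464648 ± √3687436872900/3373402561)/2 = 529/16, 529/929296
σ_max=√(529/16)=(23/4), σ_min=√(529/929296)=(23/964) → κ = 241.0000
worst-case relative error ≤ 241.0000 × 1/283 = 0.8516


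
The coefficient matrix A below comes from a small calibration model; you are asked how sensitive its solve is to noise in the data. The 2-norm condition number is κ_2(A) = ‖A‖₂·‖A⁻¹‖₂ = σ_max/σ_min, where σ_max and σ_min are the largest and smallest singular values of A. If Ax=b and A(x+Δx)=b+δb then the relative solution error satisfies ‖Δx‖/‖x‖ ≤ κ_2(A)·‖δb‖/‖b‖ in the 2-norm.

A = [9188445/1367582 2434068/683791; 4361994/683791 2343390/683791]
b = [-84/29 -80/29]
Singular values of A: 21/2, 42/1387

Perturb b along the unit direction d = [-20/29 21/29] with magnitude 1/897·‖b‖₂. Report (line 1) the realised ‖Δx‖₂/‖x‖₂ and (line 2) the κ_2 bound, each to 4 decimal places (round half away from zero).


largest singular value 21/2, smallest 42/1387
κ_2(A) = (21/2) / (42/1387) = 346.7500
κ_2(A)·‖δb‖/‖b‖ = 0.3866
solve Ax = b  →  x = [-0.3361 -0.1793]
‖b‖₂ = 4.0000 and ‖x‖₂ = 0.3810
re-solving with b+δb shifts x by Δx of norm 0.1473
realised ‖Δx‖/‖x‖ = 0.3866
so the bound is sharp here: realised error equals the bound

0.3866
0.3866


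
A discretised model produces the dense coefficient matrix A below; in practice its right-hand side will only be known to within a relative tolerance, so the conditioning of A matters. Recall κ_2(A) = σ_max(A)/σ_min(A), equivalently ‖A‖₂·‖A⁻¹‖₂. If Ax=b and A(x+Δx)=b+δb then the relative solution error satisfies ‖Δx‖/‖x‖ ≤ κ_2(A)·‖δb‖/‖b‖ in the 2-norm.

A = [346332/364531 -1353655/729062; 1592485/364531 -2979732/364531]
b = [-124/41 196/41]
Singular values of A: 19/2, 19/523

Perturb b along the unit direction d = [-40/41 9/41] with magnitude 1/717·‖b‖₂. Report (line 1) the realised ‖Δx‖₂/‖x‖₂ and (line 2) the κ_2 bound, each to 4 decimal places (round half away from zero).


from the listed singular values, σ₁ = 19/2, σ_n = 19/523
κ_2(A) = (19/2) / (19/523) = 261.5000
bound on ‖Δx‖/‖x‖: κ·ε = 261.5000·1/717 = 0.3647
solve Ax = b  →  x = [97.3498 51.4427]
‖b‖ = 5.6569, ‖x‖ = 110.1061
with δb = [-0.0077 0.0017], A·Δx = δb → ‖Δx‖ = 0.2172
realised ‖Δx‖/‖x‖ = 0.0020
so the bound overstates the realised error by a factor of ≈ 184.9098 (computed from the unrounded values)

0.0020
0.3647


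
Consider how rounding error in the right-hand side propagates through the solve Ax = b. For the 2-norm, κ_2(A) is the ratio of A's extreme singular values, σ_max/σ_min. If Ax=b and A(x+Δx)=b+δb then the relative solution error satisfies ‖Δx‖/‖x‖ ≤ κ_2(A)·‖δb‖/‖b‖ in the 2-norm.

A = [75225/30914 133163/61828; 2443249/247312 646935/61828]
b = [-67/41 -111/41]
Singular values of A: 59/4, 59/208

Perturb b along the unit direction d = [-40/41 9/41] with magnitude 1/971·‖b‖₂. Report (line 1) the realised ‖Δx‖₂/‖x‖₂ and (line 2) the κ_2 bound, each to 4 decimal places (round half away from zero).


from the listed singular values, σ₁ = 59/4, σ_n = 59/208
condition number: (59/4) ÷ (59/208) = 52.0000
bound on ‖Δx‖/‖x‖: κ·ε = 52.0000·1/971 = 0.0536
solve Ax = b  →  x = [-2.6932 2.2840]
‖b‖ = 3.1623, ‖x‖ = 3.5313
δb = ε·‖b‖·d = [-0.0032 0.0007]; solving A·Δx = δb gives ‖Δx‖ = 0.0115
dividing the unrounded norms, ‖Δx‖/‖x‖ = 0.0033
tightness: 0.0033 against a bound of 0.0536 (unrounded ratio ≈ 0.0607)

0.0033
0.0536


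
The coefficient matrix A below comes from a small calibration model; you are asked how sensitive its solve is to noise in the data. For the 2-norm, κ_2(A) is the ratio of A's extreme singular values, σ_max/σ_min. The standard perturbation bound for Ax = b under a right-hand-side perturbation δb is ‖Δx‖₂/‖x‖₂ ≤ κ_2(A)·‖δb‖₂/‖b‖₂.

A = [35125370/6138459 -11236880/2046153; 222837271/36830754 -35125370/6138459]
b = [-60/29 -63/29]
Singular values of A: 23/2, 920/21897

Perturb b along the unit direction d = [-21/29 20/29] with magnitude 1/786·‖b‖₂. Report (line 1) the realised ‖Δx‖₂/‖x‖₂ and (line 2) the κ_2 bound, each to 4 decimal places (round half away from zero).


0.3482
0.3482

from the listed singular values, σ₁ = 23/2, σ_n = 920/21897
κ_2(A) = (23/2) / (920/21897) = 273.7125
bound on ‖Δx‖/‖x‖: κ·ε = 273.7125·1/786 = 0.3482
solve Ax = b  →  x = [-0.1889 0.1799]
‖b‖₂ = 3.0000 and ‖x‖₂ = 0.2609
Δx = A⁻¹·δb where δb = 1/786·3.0000·d; ‖Δx‖ = 0.0908
dividing the unrounded norms, ‖Δx‖/‖x‖ = 0.3482
tightness: 0.3482 against a bound of 0.3482; the bound is attained (ratio 1)


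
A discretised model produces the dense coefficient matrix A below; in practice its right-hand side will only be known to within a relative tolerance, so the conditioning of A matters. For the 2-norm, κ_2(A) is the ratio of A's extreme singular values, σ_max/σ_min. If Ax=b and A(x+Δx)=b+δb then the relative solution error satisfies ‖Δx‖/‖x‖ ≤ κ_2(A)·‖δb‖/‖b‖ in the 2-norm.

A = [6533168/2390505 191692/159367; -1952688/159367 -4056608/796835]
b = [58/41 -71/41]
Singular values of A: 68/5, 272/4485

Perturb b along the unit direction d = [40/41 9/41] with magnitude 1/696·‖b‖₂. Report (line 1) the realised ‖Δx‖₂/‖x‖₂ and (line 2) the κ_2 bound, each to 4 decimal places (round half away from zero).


σ_max = 68/5, σ_min = 272/4485
κ = σ_max/σ_min = (68/5)/(272/4485) = 224.2500
κ_2(A)·‖δb‖/‖b‖ = 0.3222
solve Ax = b  →  x = [-6.2062 15.2771]
2-norm of b is 2.2361; of x, 16.4896
re-solving with b+δb shifts x by Δx of norm 0.0530
relative error = 0.0032
tightness: 0.0032 against a bound of 0.3222 (unrounded ratio ≈ 0.0100)

0.0032
0.3222


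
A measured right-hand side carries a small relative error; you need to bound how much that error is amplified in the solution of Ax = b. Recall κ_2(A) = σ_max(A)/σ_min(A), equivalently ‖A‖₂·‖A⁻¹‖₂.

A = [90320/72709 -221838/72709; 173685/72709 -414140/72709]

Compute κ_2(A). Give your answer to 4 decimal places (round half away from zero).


230.3000

AᵀA = [132609625/18292729 -318222540/18292729; -318222540/18292729 763750996/18292729]; tr = 5303909/108241, det = 100/2209
eigenvalues of AᵀA: λ = (tr ± √(tr²−4·det))/2 = 49, 100/108241
κ_2(A) = √(λ_max/λ_min) = √(49 / (100/108241)) = 230.3000


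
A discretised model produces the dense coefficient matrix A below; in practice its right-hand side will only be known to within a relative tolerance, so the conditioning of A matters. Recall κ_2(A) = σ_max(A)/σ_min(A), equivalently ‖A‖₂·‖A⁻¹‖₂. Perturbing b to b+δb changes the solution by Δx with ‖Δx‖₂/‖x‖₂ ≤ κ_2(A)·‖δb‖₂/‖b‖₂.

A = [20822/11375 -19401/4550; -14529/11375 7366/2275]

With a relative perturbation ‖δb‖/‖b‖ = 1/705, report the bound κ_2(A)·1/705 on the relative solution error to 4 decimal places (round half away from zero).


0.0993

AᵀA = [25785901/5175625 -12360177/1035125; -12360177/1035125 949489/33124]; tr = 4121741/122500, det = 707281/3062500
char-poly roots: 841/25 and 841/122500
σ_max=√(841/25)=(29/5), σ_min=√(841/122500)=(29/350) → κ = 70.0000
worst-case relative error ≤ 70.0000 × 1/705 = 0.0993


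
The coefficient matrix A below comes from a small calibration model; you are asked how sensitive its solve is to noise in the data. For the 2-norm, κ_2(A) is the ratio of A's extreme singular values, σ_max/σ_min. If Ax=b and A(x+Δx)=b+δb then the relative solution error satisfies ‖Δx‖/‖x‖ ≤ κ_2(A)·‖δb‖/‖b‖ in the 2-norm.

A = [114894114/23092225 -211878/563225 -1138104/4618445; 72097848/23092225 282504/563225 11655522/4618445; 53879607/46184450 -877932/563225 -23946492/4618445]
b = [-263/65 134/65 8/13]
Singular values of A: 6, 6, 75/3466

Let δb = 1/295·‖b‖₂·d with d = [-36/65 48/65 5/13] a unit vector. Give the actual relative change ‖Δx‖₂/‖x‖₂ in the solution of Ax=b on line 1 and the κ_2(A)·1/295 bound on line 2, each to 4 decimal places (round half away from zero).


σ_max = 6, σ_min = 75/3466
κ_2(A) = 6 / (75/3466) = 277.2800
κ_2(A)·‖δb‖/‖b‖ = 0.9399
solve Ax = b  →  x = [-11.7220 -177.4125 50.5794]
‖b‖ = 4.5826, ‖x‖ = 184.8537
re-solving with b+δb shifts x by Δx of norm 0.7179
dividing the unrounded norms, ‖Δx‖/‖x‖ = 0.0039
realised/bound (from unrounded values) ≈ 0.0041

0.0039
0.9399


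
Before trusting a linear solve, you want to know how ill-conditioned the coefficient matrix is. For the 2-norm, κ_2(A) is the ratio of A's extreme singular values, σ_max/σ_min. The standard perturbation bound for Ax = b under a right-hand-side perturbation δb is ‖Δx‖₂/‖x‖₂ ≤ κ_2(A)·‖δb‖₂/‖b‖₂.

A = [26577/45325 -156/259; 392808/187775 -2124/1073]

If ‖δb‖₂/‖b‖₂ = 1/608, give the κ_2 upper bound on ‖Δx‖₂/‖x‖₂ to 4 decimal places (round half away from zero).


0.1491

M = AᵀA = [13047419961/2764340929 -1774747260/394905847; -1774747260/394905847 241524000/56415121]. tr(M)=29586321/3286969, det(M)=32400/3286969
λ_max, λ_min = (29586321/3286969 ± √874924399132641/10804165206961)/2 = 9, 3600/3286969
σ_max=√9=3, σ_min=√(3600/3286969)=(60/1813) → κ = 90.6500
κ_2(A)·‖δb‖/‖b‖ = 0.1491


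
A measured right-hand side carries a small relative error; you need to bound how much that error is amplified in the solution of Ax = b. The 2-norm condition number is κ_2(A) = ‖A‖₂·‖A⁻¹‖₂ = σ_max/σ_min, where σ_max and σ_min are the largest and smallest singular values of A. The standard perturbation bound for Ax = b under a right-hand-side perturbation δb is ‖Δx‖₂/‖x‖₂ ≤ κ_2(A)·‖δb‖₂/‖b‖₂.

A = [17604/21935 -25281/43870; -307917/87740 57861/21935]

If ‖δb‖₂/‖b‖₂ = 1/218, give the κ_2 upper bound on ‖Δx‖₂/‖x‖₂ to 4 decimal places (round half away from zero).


0.9817

AᵀA = [11870469/915920 -2225637/228980; -2225637/228980 1669329/228980]; tr = 3709557/183184, det = 6561/732736
solving λ² − 3709557/183184·λ + 6561/732736 = 0 gives λ = 81/4, 81/183184
κ_2(A) = √(λ_max/λ_min) = √((81/4) / (81/183184)) = 214.0000
perturbation bound = 214.0000·1/218 = 0.9817


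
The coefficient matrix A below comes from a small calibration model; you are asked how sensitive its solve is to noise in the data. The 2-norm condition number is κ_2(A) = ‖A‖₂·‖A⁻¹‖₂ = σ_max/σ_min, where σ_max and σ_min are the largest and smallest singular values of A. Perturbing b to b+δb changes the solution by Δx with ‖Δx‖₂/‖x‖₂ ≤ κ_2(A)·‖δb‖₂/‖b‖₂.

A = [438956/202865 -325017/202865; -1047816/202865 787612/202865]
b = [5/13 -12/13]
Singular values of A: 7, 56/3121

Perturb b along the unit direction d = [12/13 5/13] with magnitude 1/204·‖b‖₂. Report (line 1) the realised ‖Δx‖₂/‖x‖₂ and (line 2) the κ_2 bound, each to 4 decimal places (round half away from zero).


1.9124
1.9124

from the listed singular values, σ₁ = 7, σ_n = 56/3121
condition number: 7 ÷ (56/3121) = 390.1250
perturbation bound = 390.1250·1/204 = 1.9124
solve Ax = b  →  x = [0.1143 -0.0857]
2-norm of b is 1.0000; of x, 0.1429
δb = ε·‖b‖·d = [0.0045 0.0019]; solving A·Δx = δb gives ‖Δx‖ = 0.2732
relative error = 1.9124
so the bound is sharp here: realised error equals the bound


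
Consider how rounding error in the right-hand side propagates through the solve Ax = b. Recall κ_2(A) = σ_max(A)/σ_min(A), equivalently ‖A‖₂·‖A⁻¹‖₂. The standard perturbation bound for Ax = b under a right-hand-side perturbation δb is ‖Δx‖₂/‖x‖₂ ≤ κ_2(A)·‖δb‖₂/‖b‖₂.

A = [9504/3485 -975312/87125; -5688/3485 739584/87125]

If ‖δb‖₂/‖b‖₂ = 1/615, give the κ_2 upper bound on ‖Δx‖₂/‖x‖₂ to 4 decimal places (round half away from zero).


form AᵀA = [24535872/2429045 -2695223808/60726125; -2695223808/60726125 59928719616/303630625] with trace 37475136/180625 and determinant 107495424/4515625
eigenvalues of AᵀA: λ = (tr ± √(tr²−4·det))/2 = 5184/25, 20736/180625
σ_max=√(5184/25)=(72/5), σ_min=√(20736/180625)=(144/425) → κ = 42.5000
κ_2(A)·‖δb‖/‖b‖ = 0.0691

0.0691


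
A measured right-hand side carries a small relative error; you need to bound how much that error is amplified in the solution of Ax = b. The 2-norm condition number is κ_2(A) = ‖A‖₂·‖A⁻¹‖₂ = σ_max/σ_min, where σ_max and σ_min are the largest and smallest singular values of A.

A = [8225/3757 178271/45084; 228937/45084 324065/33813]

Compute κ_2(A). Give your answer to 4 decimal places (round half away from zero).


AᵀA = [367774201/12027024 129270680/2255067; 129270680/2255067 11634999601/108243216]; tr = 25856345/187272, det = 4879681/5992704
solving λ² − 25856345/187272·λ + 4879681/5992704 = 0 gives λ = 2209/16, 2209/374544
so κ_2 = √((2209/16) / (2209/374544)) = 153.0000

153.0000


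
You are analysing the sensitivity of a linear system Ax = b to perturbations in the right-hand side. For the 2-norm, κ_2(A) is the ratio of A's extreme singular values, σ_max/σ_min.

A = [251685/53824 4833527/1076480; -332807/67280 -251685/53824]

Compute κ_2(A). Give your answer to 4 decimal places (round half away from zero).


form AᵀA = [3990251449/86118400 608020623/13778944; 608020623/13778944 57908583769/1377894400] with trace 144771233/1638400 and determinant 4879681/40960000
λ_max, λ_min = (144771233/1638400 ± √838297229009769/107374182400)/2 = 2209/25, 2209/1638400
κ_2(A) = √(λ_max/λ_min) = √((2209/25) / (2209/1638400)) = 256.0000

256.0000


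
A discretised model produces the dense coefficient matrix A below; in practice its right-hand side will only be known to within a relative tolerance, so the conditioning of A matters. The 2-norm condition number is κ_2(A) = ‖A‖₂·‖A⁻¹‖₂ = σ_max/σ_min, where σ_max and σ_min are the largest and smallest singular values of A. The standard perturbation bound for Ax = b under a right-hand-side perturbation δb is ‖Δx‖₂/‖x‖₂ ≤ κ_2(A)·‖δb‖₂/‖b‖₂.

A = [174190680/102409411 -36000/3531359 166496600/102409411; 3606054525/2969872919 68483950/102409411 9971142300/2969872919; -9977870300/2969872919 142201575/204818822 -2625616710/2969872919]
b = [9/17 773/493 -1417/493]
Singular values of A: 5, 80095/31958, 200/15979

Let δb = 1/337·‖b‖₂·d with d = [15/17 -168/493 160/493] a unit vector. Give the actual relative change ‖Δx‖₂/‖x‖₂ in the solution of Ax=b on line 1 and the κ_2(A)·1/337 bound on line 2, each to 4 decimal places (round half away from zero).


largest singular value 5, smallest 200/15979
κ = σ_max/σ_min = 5/(200/15979) = 399.4750
worst-case relative error ≤ 399.4750 × 1/337 = 1.1854
solve Ax = b  →  x = [21.8808 73.5958 -22.1048]
2-norm of b is 3.3166; of x, 79.8982
with δb = [0.0087 -0.0034 0.0032], A·Δx = δb → ‖Δx‖ = 0.7863
relative error = 0.0098
realised/bound (from unrounded values) ≈ 0.0083

0.0098
1.1854


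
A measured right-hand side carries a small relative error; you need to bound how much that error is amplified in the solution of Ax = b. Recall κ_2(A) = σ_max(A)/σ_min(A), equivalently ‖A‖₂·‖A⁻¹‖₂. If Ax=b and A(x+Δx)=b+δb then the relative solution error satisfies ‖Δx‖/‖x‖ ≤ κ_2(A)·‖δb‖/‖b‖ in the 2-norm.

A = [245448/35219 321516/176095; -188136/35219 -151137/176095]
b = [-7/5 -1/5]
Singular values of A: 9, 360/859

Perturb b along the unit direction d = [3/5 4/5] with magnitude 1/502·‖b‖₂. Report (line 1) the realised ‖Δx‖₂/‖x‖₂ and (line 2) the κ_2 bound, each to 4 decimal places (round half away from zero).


0.0028
0.0428

σ_max = 9, σ_min = 360/859
κ_2(A) = 9 / (360/859) = 21.4750
bound on ‖Δx‖/‖x‖: κ·ε = 21.4750·1/502 = 0.0428
solve Ax = b  →  x = [0.4154 -2.3523]
‖b‖ = 1.4142, ‖x‖ = 2.3887
Δx = A⁻¹·δb where δb = 1/502·1.4142·d; ‖Δx‖ = 0.0067
dividing the unrounded norms, ‖Δx‖/‖x‖ = 0.0028
realised/bound (from unrounded values) ≈ 0.0658


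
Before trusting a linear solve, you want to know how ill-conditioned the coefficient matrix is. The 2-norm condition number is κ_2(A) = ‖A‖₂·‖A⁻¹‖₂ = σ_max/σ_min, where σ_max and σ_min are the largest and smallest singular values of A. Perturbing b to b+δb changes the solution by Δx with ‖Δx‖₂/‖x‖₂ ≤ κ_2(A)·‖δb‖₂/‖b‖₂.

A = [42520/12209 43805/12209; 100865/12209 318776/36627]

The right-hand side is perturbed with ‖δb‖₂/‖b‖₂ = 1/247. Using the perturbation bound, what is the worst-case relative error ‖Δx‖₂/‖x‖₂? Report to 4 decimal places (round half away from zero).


1.0227

AᵀA = [11981698625/149059681 37741107040/447179043; 37741107040/447179043 118888040401/1341537129]; tr = 269587786/1595169, det = 714025/1595169
char-poly roots: 169 and 4225/1595169
σ_max=√169=13, σ_min=√(4225/1595169)=(65/1263) → κ = 252.6000
κ_2(A)·‖δb‖/‖b‖ = 1.0227


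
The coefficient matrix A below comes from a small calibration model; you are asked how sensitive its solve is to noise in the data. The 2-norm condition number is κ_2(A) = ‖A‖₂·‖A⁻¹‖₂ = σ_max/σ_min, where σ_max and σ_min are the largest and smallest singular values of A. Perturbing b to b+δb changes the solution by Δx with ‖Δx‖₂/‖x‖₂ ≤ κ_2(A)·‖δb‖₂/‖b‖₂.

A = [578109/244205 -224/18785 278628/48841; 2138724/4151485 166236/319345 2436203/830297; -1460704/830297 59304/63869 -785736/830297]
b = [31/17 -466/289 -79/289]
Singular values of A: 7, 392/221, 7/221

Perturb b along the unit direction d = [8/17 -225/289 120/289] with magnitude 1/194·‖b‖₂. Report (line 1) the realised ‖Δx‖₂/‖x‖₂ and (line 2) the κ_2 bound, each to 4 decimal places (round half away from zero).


0.0063
1.1392

from the listed singular values, σ₁ = 7, σ_n = 7/221
condition number: 7 ÷ (7/221) = 221.0000
κ_2(A)·‖δb‖/‖b‖ = 1.1392
solve Ax = b  →  x = [-34.5002 -50.8526 14.5298]
2-norm of b is 2.4495; of x, 63.1455
Δx = A⁻¹·δb where δb = 1/194·2.4495·d; ‖Δx‖ = 0.3986
relative error = 0.0063
realised/bound (from unrounded values) ≈ 0.0055


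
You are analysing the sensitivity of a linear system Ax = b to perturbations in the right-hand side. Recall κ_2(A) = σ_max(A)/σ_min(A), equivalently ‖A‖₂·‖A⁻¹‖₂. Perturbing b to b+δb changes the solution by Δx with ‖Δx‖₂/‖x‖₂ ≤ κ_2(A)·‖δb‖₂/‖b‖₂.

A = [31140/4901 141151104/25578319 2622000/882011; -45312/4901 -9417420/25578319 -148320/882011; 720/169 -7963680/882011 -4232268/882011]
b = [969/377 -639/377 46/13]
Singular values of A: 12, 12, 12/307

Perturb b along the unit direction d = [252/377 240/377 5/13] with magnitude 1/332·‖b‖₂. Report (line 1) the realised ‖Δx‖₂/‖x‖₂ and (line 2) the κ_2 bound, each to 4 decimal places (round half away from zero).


0.0071
0.9247

from the listed singular values, σ₁ = 12, σ_n = 12/307
κ = σ_max/σ_min = 12/(12/307) = 307.0000
bound on ‖Δx‖/‖x‖: κ·ε = 307.0000·1/332 = 0.9247
solve Ax = b  →  x = [0.3269 -24.1972 45.0837]
2-norm of b is 4.6904; of x, 51.1679
δb = ε·‖b‖·d = [0.0094 0.0090 0.0054]; solving A·Δx = δb gives ‖Δx‖ = 0.3614
dividing the unrounded norms, ‖Δx‖/‖x‖ = 0.0071
realised/bound (from unrounded values) ≈ 0.0076


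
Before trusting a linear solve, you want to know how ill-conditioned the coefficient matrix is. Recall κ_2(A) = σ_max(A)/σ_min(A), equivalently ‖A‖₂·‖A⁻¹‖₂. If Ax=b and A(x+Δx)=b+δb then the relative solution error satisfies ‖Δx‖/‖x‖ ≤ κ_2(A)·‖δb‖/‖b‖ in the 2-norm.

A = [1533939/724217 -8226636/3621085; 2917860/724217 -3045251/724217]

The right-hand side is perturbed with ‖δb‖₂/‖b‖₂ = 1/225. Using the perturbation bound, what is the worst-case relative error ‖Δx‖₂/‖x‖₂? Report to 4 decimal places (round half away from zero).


AᵀA = [37601646489/1814845201 -197395287936/9074226005; -197395287936/9074226005 1036388862289/45371130025]; tr = 2350095154/53949025, det = 131769/2157961
solving λ² − 2350095154/53949025·λ + 131769/2157961 = 0 gives λ = 1089/25, 3025/2157961
κ_2(A) = √(λ_max/λ_min) = √((1089/25) / (3025/2157961)) = 176.2800
perturbation bound = 176.2800·1/225 = 0.7835

0.7835


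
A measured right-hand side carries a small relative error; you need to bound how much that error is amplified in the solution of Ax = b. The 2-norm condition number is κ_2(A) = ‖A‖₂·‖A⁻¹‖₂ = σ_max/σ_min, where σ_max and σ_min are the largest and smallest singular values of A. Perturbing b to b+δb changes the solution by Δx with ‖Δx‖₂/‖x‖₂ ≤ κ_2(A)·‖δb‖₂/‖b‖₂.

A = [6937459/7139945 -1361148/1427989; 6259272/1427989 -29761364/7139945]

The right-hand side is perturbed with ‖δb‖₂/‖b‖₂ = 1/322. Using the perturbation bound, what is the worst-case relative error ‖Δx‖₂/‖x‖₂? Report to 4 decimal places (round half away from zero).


0.9325

AᵀA = [611297136601/30326481025 -23287017348/1213059241; -23287017348/1213059241 554465725216/30326481025]; tr = 1386162737/36060025, det = 14776336/901500625
λ_max, λ_min = (1386162737/36060025 ± √76854475193601609/52013016120025)/2 = 961/25, 15376/36060025
κ_2(A) = √(λ_max/λ_min) = √((961/25) / (15376/36060025)) = 300.2500
worst-case relative error ≤ 300.2500 × 1/322 = 0.9325


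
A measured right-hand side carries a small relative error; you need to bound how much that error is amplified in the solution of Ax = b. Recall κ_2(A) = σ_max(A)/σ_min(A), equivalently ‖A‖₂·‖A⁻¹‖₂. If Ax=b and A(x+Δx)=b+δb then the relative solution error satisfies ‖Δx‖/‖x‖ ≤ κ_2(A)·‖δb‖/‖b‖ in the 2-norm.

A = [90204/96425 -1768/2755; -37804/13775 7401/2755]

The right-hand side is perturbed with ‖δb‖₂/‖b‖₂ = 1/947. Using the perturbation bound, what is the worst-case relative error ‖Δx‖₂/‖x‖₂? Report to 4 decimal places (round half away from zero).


AᵀA = [125063584/14876449 -16943940/2125207; -16943940/2125207 2316025/303601]; tr = 283649/17689, det = 10000/17689
λ_max, λ_min = (283649/17689 ± √79749195201/312900721)/2 = 16, 625/17689
σ_max=√16=4, σ_min=√(625/17689)=(25/133) → κ = 21.2800
perturbation bound = 21.2800·1/947 = 0.0225

0.0225


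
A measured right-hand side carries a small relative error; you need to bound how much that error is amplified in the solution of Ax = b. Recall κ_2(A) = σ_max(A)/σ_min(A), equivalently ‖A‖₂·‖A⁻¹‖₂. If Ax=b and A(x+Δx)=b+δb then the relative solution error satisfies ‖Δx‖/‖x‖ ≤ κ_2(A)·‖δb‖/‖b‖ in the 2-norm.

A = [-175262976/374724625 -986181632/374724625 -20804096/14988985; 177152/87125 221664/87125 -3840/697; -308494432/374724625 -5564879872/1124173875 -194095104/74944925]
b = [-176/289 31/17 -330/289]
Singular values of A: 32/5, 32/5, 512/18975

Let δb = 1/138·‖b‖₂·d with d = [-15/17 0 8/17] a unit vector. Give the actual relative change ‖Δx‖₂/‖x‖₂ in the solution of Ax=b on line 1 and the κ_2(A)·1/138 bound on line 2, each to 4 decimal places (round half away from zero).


from the listed singular values, σ₁ = 32/5, σ_n = 512/18975
κ = σ_max/σ_min = (32/5)/(512/18975) = 237.1875
worst-case relative error ≤ 237.1875 × 1/138 = 1.7188
solve Ax = b  →  x = [0.1204 0.2904 -0.1524]
‖b‖₂ = 2.2361 and ‖x‖₂ = 0.3494
re-solving with b+δb shifts x by Δx of norm 0.6005
relative error = 1.7188
tightness: 1.7188 against a bound of 1.7188; the bound is attained (ratio 1)

1.7188
1.7188
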